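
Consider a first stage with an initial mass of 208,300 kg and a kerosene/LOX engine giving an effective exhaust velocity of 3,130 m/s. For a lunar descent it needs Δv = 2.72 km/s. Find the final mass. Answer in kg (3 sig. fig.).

final mass ≈ 87400 kg

Using Δv = v_e ln(m₀/m_f): m₀/m_f = exp(Δv / v_e) = exp(2720 / 3130.0) = exp(0.8690) = 2.3845.
m_f = m₀ / 2.3845 = 208,300 / 2.3845 = 87,355.8 kg.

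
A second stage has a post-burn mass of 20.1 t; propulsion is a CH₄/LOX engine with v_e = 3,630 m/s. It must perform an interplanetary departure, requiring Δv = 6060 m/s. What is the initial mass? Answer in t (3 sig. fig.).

initial mass ≈ 107 t

m₀/m_f = exp(Δv / v_e) = exp(6060 / 3630.0) = exp(1.6694) = 5.3091.
m₀ = m_f × 5.3091 = 20.1 × 5.3091 = 106.713 t.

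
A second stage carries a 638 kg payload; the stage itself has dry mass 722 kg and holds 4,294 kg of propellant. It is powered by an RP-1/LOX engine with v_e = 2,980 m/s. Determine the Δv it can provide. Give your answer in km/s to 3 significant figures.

m₀ = payload + dry + propellant = 638 + 722 + 4,294 = 5,654 kg.
m_f = payload + dry = 638 + 722 = 1,360 kg.
Δv = v_e · ln(m₀/m_f) = 2980.0 × ln(4.157) = 2980.0 × 1.4249 ≈ 4246.1 m/s.

Δv ≈ 4.25 km/s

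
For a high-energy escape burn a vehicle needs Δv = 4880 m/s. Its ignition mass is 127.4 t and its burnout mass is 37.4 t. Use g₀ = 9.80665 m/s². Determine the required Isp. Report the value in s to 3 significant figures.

ln(m₀/m_f) = ln(127400/37400) = ln(3.406) = 1.2257.
v_e = Δv / ln(m₀/m_f) = 4880 / 1.2257 = 3981.5 m/s.
Isp = v_e / g₀ = 3981.5 / 9.80665 = 406.0 s.

Isp ≈ 406 s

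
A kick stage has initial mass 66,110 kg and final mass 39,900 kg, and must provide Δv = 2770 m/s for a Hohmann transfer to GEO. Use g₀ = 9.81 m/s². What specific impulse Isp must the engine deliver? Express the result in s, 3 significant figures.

Isp ≈ 559 s

ln(m₀/m_f) = ln(66110/39900) = ln(1.657) = 0.5049.
By the Tsiolkovsky rocket equation, v_e = Δv / ln(m₀/m_f) = 2770 / 0.5049 = 5485.8 m/s.
Isp = v_e / g₀ = 5485.8 / 9.81 = 559.2 s.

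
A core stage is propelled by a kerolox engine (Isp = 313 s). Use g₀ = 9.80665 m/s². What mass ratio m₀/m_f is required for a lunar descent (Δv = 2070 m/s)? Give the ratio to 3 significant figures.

mass ratio ≈ 1.96

v_e = Isp · g₀ = 313 × 9.80665 = 3069.5 m/s.
m₀/m_f = exp(Δv / v_e) = exp(2070 / 3069.5) = exp(0.6744) = 1.9628.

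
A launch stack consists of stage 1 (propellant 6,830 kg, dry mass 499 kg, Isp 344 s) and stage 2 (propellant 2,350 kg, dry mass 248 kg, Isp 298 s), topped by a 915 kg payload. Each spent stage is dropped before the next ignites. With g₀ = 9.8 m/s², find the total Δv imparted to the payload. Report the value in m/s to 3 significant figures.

Ignition mass of stage 1 = 6,830+499 + 2,350+248 + 915 = 10,842 kg.
Stage 1: m₀ = 10,842 kg, m_f = 10,842 − 6,830 = 4,012 kg; Δv = 344×9.8×ln(2.702) = 3371.2×0.9941 ≈ 3351 m/s.
Stage 2: m₀ = 3,513 kg, m_f = 3,513 − 2,350 = 1,163 kg; Δv = 298×9.8×ln(3.021) = 2920.4×1.1055 ≈ 3228 m/s.
Total Δv = 3351 + 3228 = 6579 m/s.

Δv ≈ 6580 m/s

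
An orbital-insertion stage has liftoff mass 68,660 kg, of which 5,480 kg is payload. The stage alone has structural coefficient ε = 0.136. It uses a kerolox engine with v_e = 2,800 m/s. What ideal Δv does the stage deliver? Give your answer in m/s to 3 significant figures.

Δv ≈ 4440 m/s

Stage wet mass = m₀ − payload = 68,660 − 5,480 = 63,180 kg.
Stage dry mass = ε × stage wet mass = 0.136 × 63,180 = 8,592.48 kg.
Burnout mass m_f = stage dry + payload = 8,592.48 + 5,480 = 14,072.48 kg.
Rocket equation: Δv = v_e · ln(68,660/14,072.48) = 2800.0 × ln(4.879) = 2800.0 × 1.5849 ≈ 4438 m/s.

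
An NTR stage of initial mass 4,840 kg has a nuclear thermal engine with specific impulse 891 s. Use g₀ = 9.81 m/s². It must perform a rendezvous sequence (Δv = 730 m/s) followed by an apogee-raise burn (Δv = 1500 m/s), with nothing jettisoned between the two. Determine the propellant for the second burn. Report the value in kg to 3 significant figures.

propellant for the second burn ≈ 702 kg

v_e = Isp · g₀ = 891 × 9.81 = 8740.7 m/s.
After the first burn: m = 4840 × exp(−730/8740.7) = 4840 × 0.91988 = 4,452.22 kg.
After the second burn: m = 4,452.22 × exp(−1500/8740.7) = 4,452.22 × 0.84231 = 3,750.15 kg.
Second-burn propellant = 4,452.22 − 3,750.15 = 702.07 kg.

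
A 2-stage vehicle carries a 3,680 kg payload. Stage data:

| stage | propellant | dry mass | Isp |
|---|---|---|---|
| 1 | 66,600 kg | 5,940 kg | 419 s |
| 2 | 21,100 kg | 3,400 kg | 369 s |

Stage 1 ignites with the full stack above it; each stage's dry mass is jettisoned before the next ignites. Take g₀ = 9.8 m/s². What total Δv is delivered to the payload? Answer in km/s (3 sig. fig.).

Ignition mass of stage 1 = 66,600+5,940 + 21,100+3,400 + 3,680 = 100,720 kg.
Stage 1: m₀ = 100,720 kg, m_f = 100,720 − 66,600 = 34,120 kg; Δv = 419×9.8×ln(2.952) = 4106.2×1.0825 ≈ 4445 m/s.
Stage 2: m₀ = 28,180 kg, m_f = 28,180 − 21,100 = 7,080 kg; Δv = 369×9.8×ln(3.98) = 3616.2×1.3813 ≈ 4995 m/s.
Total Δv = 4445 + 4995 = 9440 m/s.

Δv ≈ 9.44 km/s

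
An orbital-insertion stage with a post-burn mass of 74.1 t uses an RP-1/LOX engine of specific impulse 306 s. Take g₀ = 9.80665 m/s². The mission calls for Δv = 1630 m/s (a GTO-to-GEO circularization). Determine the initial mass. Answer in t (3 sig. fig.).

v_e = Isp · g₀ = 306 × 9.80665 = 3000.8 m/s.
From the ideal rocket equation, m₀/m_f = exp(Δv / v_e) = exp(1630 / 3000.8) = exp(0.5432) = 1.7215.
m₀ = m_f × 1.7215 = 74.1 × 1.7215 = 127.563 t.

initial mass ≈ 128 t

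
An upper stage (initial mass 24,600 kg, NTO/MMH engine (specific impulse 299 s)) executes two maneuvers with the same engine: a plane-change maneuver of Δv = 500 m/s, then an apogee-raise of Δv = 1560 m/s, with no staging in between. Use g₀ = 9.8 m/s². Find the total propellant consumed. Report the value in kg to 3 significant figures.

total propellant consumed ≈ 12400 kg

v_e = Isp · g₀ = 299 × 9.8 = 2930.2 m/s.
After the first burn: m = 24600 × exp(−500/2930.2) = 24600 × 0.84313 = 20,741 kg.
After the second burn: m = 20,741 × exp(−1560/2930.2) = 20,741 × 0.58720 = 12,179.1 kg.
Total propellant = m₀ − m_final = 24600 − 12,179.1 = 12,420.9 kg.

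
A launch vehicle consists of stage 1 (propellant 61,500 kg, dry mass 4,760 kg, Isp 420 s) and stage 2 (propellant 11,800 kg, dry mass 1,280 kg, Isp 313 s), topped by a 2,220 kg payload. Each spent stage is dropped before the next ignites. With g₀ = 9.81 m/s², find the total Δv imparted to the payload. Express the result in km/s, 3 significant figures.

Ignition mass of stage 1 = 61,500+4,760 + 11,800+1,280 + 2,220 = 81,560 kg.
Stage 1: m₀ = 81,560 kg, m_f = 81,560 − 61,500 = 20,060 kg; Δv = 420×9.81×ln(4.066) = 4120.2×1.4026 ≈ 5779 m/s.
Stage 2: m₀ = 15,300 kg, m_f = 15,300 − 11,800 = 3,500 kg; Δv = 313×9.81×ln(4.371) = 3070.5×1.4751 ≈ 4529 m/s.
Total Δv = 5779 + 4529 = 10308 m/s.

Δv ≈ 10.3 km/s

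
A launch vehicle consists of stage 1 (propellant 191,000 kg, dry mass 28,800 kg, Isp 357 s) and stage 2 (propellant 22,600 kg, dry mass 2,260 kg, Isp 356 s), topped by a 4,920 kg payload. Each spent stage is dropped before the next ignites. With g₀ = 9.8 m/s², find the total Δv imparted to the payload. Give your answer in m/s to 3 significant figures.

Ignition mass of stage 1 = 191,000+28,800 + 22,600+2,260 + 4,920 = 249,580 kg.
Stage 1: m₀ = 249,580 kg, m_f = 249,580 − 191,000 = 58,580 kg; Δv = 357×9.8×ln(4.26) = 3498.6×1.4494 ≈ 5071 m/s.
Stage 2: m₀ = 29,780 kg, m_f = 29,780 − 22,600 = 7,180 kg; Δv = 356×9.8×ln(4.148) = 3488.8×1.4225 ≈ 4963 m/s.
Total Δv = 5071 + 4963 = 10034 m/s.

Δv ≈ 10000 m/s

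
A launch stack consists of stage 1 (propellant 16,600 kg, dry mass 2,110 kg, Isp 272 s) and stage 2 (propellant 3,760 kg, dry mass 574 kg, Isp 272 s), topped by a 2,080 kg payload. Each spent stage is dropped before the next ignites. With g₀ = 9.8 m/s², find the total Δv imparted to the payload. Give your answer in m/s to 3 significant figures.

Δv ≈ 5230 m/s

Ignition mass of stage 1 = 16,600+2,110 + 3,760+574 + 2,080 = 25,124 kg.
Stage 1: m₀ = 25,124 kg, m_f = 25,124 − 16,600 = 8,524 kg; Δv = 272×9.8×ln(2.947) = 2665.6×1.0809 ≈ 2881 m/s.
Stage 2: m₀ = 6,414 kg, m_f = 6,414 − 3,760 = 2,654 kg; Δv = 272×9.8×ln(2.417) = 2665.6×0.8824 ≈ 2352 m/s.
Total Δv = 2881 + 2352 = 5233 m/s.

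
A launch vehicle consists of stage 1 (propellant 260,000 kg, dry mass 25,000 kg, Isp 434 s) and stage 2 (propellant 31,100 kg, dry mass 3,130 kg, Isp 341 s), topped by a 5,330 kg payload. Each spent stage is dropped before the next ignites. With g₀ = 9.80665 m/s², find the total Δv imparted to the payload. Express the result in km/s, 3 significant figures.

Ignition mass of stage 1 = 260,000+25,000 + 31,100+3,130 + 5,330 = 324,560 kg.
Stage 1: m₀ = 324,560 kg, m_f = 324,560 − 260,000 = 64,560 kg; Δv = 434×9.80665×ln(5.027) = 4256.1×1.6149 ≈ 6873 m/s.
Stage 2: m₀ = 39,560 kg, m_f = 39,560 − 31,100 = 8,460 kg; Δv = 341×9.80665×ln(4.676) = 3344.1×1.5425 ≈ 5158 m/s.
Total Δv = 6873 + 5158 = 12031 m/s.

Δv ≈ 12.0 km/s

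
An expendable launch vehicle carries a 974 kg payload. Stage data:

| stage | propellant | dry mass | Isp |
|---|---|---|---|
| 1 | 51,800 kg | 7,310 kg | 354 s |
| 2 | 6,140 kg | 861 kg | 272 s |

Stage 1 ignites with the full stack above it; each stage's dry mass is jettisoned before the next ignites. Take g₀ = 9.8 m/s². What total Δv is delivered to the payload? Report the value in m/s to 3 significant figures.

Ignition mass of stage 1 = 51,800+7,310 + 6,140+861 + 974 = 67,085 kg.
Stage 1: m₀ = 67,085 kg, m_f = 67,085 − 51,800 = 15,285 kg; Δv = 354×9.8×ln(4.389) = 3469.2×1.4791 ≈ 5131 m/s.
Stage 2: m₀ = 7,975 kg, m_f = 7,975 − 6,140 = 1,835 kg; Δv = 272×9.8×ln(4.346) = 2665.6×1.4693 ≈ 3916 m/s.
Total Δv = 5131 + 3916 = 9047 m/s.

Δv ≈ 9050 m/s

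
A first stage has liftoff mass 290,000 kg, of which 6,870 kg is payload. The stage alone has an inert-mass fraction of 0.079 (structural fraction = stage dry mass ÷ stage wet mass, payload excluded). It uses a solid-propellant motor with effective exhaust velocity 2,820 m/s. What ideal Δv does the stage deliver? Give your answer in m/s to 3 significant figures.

Stage wet mass = m₀ − payload = 290,000 − 6,870 = 283,130 kg.
Stage dry mass = ε × stage wet mass = 0.079 × 283,130 = 22,367.3 kg.
Burnout mass m_f = stage dry + payload = 22,367.3 + 6,870 = 29,237.3 kg.
Rocket equation: Δv = v_e · ln(290,000/29,237.3) = 2820.0 × ln(9.919) = 2820.0 × 2.2944 ≈ 6470 m/s.

Δv ≈ 6470 m/s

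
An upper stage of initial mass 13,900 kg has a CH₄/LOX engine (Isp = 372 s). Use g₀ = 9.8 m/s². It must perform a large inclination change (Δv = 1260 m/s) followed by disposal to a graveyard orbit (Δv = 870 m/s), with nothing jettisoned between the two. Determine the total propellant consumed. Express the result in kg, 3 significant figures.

total propellant consumed ≈ 6150 kg

v_e = Isp · g₀ = 372 × 9.8 = 3645.6 m/s.
After the first burn: m = 13900 × exp(−1260/3645.6) = 13900 × 0.70778 = 9,838.14 kg.
After the second burn: m = 9,838.14 × exp(−870/3645.6) = 9,838.14 × 0.78770 = 7,749.5 kg.
Total propellant = m₀ − m_final = 13900 − 7,749.5 = 6,150.5 kg.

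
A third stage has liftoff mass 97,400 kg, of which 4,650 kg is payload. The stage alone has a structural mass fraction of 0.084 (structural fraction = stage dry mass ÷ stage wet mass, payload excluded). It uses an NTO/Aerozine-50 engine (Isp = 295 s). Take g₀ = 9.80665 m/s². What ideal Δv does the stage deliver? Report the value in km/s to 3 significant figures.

Δv ≈ 5.95 km/s

Stage wet mass = m₀ − payload = 97,400 − 4,650 = 92,750 kg.
Stage dry mass = ε × stage wet mass = 0.084 × 92,750 = 7,791 kg.
Burnout mass m_f = stage dry + payload = 7,791 + 4,650 = 12,441 kg.
v_e = Isp · g₀ = 295 × 9.80665 = 2893.0 m/s.
Rocket equation: Δv = v_e · ln(97,400/12,441) = 2893.0 × ln(7.829) = 2893.0 × 2.0578 ≈ 5953 m/s.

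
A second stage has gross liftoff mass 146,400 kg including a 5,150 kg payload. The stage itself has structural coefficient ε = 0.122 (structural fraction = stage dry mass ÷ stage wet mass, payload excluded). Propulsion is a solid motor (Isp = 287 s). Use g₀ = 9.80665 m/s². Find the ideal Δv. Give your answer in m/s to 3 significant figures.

Δv ≈ 5290 m/s

Stage wet mass = m₀ − payload = 146,400 − 5,150 = 141,250 kg.
Stage dry mass = ε × stage wet mass = 0.122 × 141,250 = 17,232.5 kg.
Burnout mass m_f = stage dry + payload = 17,232.5 + 5,150 = 22,382.5 kg.
v_e = Isp · g₀ = 287 × 9.80665 = 2814.5 m/s.
Δv = v_e · ln(146,400/22,382.5) = 2814.5 × ln(6.541) = 2814.5 × 1.8781 ≈ 5286 m/s.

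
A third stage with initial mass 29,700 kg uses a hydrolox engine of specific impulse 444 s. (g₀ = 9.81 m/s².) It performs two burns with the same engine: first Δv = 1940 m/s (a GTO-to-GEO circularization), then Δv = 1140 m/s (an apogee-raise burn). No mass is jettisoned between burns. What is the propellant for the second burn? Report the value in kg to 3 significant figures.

propellant for the second burn ≈ 4380 kg

v_e = Isp · g₀ = 444 × 9.81 = 4355.6 m/s.
After the first burn: m = 29700 × exp(−1940/4355.6) = 29700 × 0.64057 = 19,024.9 kg.
After the second burn: m = 19,024.9 × exp(−1140/4355.6) = 19,024.9 × 0.76972 = 14,643.8 kg.
Second-burn propellant = 19,024.9 − 14,643.8 = 4,381.1 kg.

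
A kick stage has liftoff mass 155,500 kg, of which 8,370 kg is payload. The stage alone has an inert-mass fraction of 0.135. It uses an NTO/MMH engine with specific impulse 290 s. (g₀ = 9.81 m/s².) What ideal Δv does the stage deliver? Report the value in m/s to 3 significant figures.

Δv ≈ 4850 m/s

Stage wet mass = m₀ − payload = 155,500 − 8,370 = 147,130 kg.
Stage dry mass = ε × stage wet mass = 0.135 × 147,130 = 19,862.6 kg.
Burnout mass m_f = stage dry + payload = 19,862.6 + 8,370 = 28,232.6 kg.
v_e = Isp · g₀ = 290 × 9.81 = 2844.9 m/s.
Δv = v_e · ln(155,500/28,232.6) = 2844.9 × ln(5.508) = 2844.9 × 1.7062 ≈ 4854 m/s.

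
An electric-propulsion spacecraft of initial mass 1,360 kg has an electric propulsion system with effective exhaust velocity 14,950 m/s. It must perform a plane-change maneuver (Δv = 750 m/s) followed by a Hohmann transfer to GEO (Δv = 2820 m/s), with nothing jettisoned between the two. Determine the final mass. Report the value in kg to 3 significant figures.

After the first burn: m = 1360 × exp(−750/14950.0) = 1360 × 0.95107 = 1,293.46 kg.
After the second burn: m = 1,293.46 × exp(−2820/14950.0) = 1,293.46 × 0.82809 = 1,071.1 kg.

final mass ≈ 1070 kg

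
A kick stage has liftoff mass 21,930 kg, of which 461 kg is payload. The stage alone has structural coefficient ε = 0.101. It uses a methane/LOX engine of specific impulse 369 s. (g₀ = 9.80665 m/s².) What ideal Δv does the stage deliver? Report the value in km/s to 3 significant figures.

Δv ≈ 7.68 km/s

Stage wet mass = m₀ − payload = 21,930 − 461 = 21,469 kg.
Stage dry mass = ε × stage wet mass = 0.101 × 21,469 = 2,168.37 kg.
Burnout mass m_f = stage dry + payload = 2,168.37 + 461 = 2,629.37 kg.
v_e = Isp · g₀ = 369 × 9.80665 = 3618.7 m/s.
Using Δv = v_e ln(m₀/m_f): Δv = v_e · ln(21,930/2,629.37) = 3618.7 × ln(8.34) = 3618.7 × 2.1211 ≈ 7676 m/s.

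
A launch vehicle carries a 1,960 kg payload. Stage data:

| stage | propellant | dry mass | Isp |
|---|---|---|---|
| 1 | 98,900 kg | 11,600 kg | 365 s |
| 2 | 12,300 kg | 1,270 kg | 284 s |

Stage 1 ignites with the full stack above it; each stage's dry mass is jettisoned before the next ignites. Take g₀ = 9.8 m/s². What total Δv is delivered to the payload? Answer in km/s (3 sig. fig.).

Ignition mass of stage 1 = 98,900+11,600 + 12,300+1,270 + 1,960 = 126,030 kg.
Stage 1: m₀ = 126,030 kg, m_f = 126,030 − 98,900 = 27,130 kg; Δv = 365×9.8×ln(4.645) = 3577.0×1.5359 ≈ 5494 m/s.
Stage 2: m₀ = 15,530 kg, m_f = 15,530 − 12,300 = 3,230 kg; Δv = 284×9.8×ln(4.808) = 2783.2×1.5703 ≈ 4370 m/s.
Total Δv = 5494 + 4370 = 9864 m/s.

Δv ≈ 9.86 km/s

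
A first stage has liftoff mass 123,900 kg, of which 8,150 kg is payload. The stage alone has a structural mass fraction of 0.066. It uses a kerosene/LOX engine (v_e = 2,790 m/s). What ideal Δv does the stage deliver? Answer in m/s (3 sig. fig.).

Δv ≈ 5750 m/s

Stage wet mass = m₀ − payload = 123,900 − 8,150 = 115,750 kg.
Stage dry mass = ε × stage wet mass = 0.066 × 115,750 = 7,639.5 kg.
Burnout mass m_f = stage dry + payload = 7,639.5 + 8,150 = 15,789.5 kg.
Using Δv = v_e ln(m₀/m_f): Δv = v_e · ln(123,900/15,789.5) = 2790.0 × ln(7.847) = 2790.0 × 2.0601 ≈ 5748 m/s.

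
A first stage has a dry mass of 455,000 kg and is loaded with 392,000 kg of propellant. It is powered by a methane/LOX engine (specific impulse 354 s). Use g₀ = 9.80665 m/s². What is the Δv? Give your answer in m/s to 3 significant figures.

Δv ≈ 2160 m/s

v_e = Isp · g₀ = 354 × 9.80665 = 3471.6 m/s.
m₀ = m_dry + m_prop = 455,000 + 392,000 = 847,000 kg.
By the Tsiolkovsky rocket equation, Δv = v_e · ln(m₀/m_f) = 3471.6 × ln(1.862) = 3471.6 × 0.6214 ≈ 2157.2 m/s.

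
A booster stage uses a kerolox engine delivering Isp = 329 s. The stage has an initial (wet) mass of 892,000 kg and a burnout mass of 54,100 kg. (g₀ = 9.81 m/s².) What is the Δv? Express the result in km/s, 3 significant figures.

Δv ≈ 9.05 km/s

v_e = Isp · g₀ = 329 × 9.81 = 3227.5 m/s.
Δv = v_e · ln(m₀/m_f) = 3227.5 × ln(16.49) = 3227.5 × 2.8026 ≈ 9045.5 m/s.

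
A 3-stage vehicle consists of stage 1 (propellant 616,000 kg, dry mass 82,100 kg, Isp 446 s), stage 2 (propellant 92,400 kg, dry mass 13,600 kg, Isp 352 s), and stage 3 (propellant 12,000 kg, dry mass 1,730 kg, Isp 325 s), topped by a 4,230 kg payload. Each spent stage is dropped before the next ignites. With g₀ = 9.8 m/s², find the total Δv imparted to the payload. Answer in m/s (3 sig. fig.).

Ignition mass of stage 1 = 616,000+82,100 + 92,400+13,600 + 12,000+1,730 + 4,230 = 822,060 kg.
Stage 1: m₀ = 822,060 kg, m_f = 822,060 − 616,000 = 206,060 kg; Δv = 446×9.8×ln(3.989) = 4370.8×1.3836 ≈ 6048 m/s.
Stage 2: m₀ = 123,960 kg, m_f = 123,960 − 92,400 = 31,560 kg; Δv = 352×9.8×ln(3.928) = 3449.6×1.3681 ≈ 4719 m/s.
Stage 3: m₀ = 17,960 kg, m_f = 17,960 − 12,000 = 5,960 kg; Δv = 325×9.8×ln(3.013) = 3185.0×1.1031 ≈ 3513 m/s.
Total Δv = 6048 + 4719 + 3513 = 14280 m/s.

Δv ≈ 14300 m/s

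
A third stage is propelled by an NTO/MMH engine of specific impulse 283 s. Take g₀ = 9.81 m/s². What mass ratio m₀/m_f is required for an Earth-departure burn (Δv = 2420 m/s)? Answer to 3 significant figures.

v_e = Isp · g₀ = 283 × 9.81 = 2776.2 m/s.
From the ideal rocket equation, m₀/m_f = exp(Δv / v_e) = exp(2420 / 2776.2) = exp(0.8717) = 2.3909.

mass ratio ≈ 2.39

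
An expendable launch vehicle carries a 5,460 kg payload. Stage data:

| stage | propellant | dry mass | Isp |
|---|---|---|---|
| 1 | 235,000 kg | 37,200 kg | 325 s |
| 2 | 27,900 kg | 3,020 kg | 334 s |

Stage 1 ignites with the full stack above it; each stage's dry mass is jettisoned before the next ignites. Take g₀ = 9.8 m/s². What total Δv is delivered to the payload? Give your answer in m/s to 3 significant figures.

Ignition mass of stage 1 = 235,000+37,200 + 27,900+3,020 + 5,460 = 308,580 kg.
Stage 1: m₀ = 308,580 kg, m_f = 308,580 − 235,000 = 73,580 kg; Δv = 325×9.8×ln(4.194) = 3185.0×1.4336 ≈ 4566 m/s.
Stage 2: m₀ = 36,380 kg, m_f = 36,380 − 27,900 = 8,480 kg; Δv = 334×9.8×ln(4.29) = 3273.2×1.4563 ≈ 4767 m/s.
Total Δv = 4566 + 4767 = 9333 m/s.

Δv ≈ 9330 m/s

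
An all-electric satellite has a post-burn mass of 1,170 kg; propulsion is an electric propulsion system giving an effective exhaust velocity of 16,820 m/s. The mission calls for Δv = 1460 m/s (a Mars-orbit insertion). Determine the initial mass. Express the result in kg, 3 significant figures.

initial mass ≈ 1280 kg

m₀/m_f = exp(Δv / v_e) = exp(1460 / 16820.0) = exp(0.0868) = 1.0907.
m₀ = m_f × 1.0907 = 1,170 × 1.0907 = 1,276.12 kg.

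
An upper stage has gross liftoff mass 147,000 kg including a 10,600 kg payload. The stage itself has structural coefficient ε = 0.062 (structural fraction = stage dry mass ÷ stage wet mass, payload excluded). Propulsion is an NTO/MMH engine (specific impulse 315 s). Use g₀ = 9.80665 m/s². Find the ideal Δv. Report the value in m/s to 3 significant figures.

Stage wet mass = m₀ − payload = 147,000 − 10,600 = 136,400 kg.
Stage dry mass = ε × stage wet mass = 0.062 × 136,400 = 8,456.8 kg.
Burnout mass m_f = stage dry + payload = 8,456.8 + 10,600 = 19,056.8 kg.
v_e = Isp · g₀ = 315 × 9.80665 = 3089.1 m/s.
From the ideal rocket equation, Δv = v_e · ln(147,000/19,056.8) = 3089.1 × ln(7.714) = 3089.1 × 2.0430 ≈ 6311 m/s.

Δv ≈ 6310 m/s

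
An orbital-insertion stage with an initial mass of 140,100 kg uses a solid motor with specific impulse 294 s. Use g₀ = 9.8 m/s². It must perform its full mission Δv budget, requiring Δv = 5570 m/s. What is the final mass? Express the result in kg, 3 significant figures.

final mass ≈ 20300 kg

v_e = Isp · g₀ = 294 × 9.8 = 2881.2 m/s.
m₀/m_f = exp(Δv / v_e) = exp(5570 / 2881.2) = exp(1.9332) = 6.9117.
m_f = m₀ / 6.9117 = 140,100 / 6.9117 = 20,270 kg.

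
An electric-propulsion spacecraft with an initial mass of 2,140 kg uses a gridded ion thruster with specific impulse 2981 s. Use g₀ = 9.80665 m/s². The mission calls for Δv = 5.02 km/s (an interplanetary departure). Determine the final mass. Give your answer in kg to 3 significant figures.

v_e = Isp · g₀ = 2981 × 9.80665 = 29233.6 m/s.
By the Tsiolkovsky rocket equation, m₀/m_f = exp(Δv / v_e) = exp(5020 / 29233.6) = exp(0.1717) = 1.1873.
m_f = m₀ / 1.1873 = 2,140 / 1.1873 = 1,802.41 kg.

final mass ≈ 1800 kg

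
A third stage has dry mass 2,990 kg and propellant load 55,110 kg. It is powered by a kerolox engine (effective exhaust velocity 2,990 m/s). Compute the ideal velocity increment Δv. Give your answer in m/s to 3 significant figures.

m₀ = m_dry + m_prop = 2,990 + 55,110 = 58,100 kg.
Δv = v_e · ln(m₀/m_f) = 2990.0 × ln(19.43) = 2990.0 × 2.9669 ≈ 8871.0 m/s.

Δv ≈ 8870 m/s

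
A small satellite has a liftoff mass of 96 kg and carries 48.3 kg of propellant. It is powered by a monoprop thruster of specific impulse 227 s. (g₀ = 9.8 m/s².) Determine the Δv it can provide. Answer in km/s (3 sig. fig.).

Δv ≈ 1.56 km/s

v_e = Isp · g₀ = 227 × 9.8 = 2224.6 m/s.
m_f = m₀ − m_prop = 96 − 48.3 = 47.7 kg.
Δv = v_e · ln(m₀/m_f) = 2224.6 × ln(2.013) = 2224.6 × 0.6994 ≈ 1555.9 m/s.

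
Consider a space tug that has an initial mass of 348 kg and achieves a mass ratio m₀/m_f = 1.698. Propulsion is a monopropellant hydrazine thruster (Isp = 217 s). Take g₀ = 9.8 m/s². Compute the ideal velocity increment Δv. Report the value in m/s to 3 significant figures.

Δv ≈ 1130 m/s

v_e = Isp · g₀ = 217 × 9.8 = 2126.6 m/s.
By the Tsiolkovsky rocket equation, Δv = v_e · ln(1.698) = 2126.6 × 0.5295 ≈ 1125.9 m/s.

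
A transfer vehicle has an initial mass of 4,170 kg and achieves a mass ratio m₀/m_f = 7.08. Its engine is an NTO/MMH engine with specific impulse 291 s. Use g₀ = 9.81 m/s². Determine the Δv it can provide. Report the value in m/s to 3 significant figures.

Δv ≈ 5590 m/s

v_e = Isp · g₀ = 291 × 9.81 = 2854.7 m/s.
Using Δv = v_e ln(m₀/m_f): Δv = v_e · ln(7.08) = 2854.7 × 1.9573 ≈ 5587.4 m/s.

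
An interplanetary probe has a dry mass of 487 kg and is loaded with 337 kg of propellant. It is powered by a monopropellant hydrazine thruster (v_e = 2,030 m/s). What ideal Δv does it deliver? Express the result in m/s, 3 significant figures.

m₀ = m_dry + m_prop = 487 + 337 = 824 kg.
Δv = v_e · ln(m₀/m_f) = 2030.0 × ln(1.692) = 2030.0 × 0.5259 ≈ 1067.6 m/s.

Δv ≈ 1070 m/s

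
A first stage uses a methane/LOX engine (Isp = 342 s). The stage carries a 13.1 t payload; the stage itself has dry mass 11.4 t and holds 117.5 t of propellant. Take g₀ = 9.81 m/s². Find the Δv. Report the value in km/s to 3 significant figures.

v_e = Isp · g₀ = 342 × 9.81 = 3355.0 m/s.
m₀ = payload + dry + propellant = 13.1 + 11.4 + 117.5 = 142 t.
m_f = payload + dry = 13.1 + 11.4 = 24.5 t.
Using Δv = v_e ln(m₀/m_f): Δv = v_e · ln(m₀/m_f) = 3355.0 × ln(5.796) = 3355.0 × 1.7572 ≈ 5895.3 m/s.

Δv ≈ 5.90 km/s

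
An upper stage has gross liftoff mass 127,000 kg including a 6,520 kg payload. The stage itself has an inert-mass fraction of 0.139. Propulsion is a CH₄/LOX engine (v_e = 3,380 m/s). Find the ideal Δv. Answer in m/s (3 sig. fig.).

Stage wet mass = m₀ − payload = 127,000 − 6,520 = 120,480 kg.
Stage dry mass = ε × stage wet mass = 0.139 × 120,480 = 16,746.7 kg.
Burnout mass m_f = stage dry + payload = 16,746.7 + 6,520 = 23,266.7 kg.
Using Δv = v_e ln(m₀/m_f): Δv = v_e · ln(127,000/23,266.7) = 3380.0 × ln(5.458) = 3380.0 × 1.6972 ≈ 5736 m/s.

Δv ≈ 5740 m/s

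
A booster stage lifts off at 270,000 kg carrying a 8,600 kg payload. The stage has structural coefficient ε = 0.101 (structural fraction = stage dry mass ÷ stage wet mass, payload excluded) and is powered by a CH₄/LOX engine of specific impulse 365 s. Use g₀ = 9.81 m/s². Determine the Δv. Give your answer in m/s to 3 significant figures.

Δv ≈ 7320 m/s

Stage wet mass = m₀ − payload = 270,000 − 8,600 = 261,400 kg.
Stage dry mass = ε × stage wet mass = 0.101 × 261,400 = 26,401.4 kg.
Burnout mass m_f = stage dry + payload = 26,401.4 + 8,600 = 35,001.4 kg.
v_e = Isp · g₀ = 365 × 9.81 = 3580.7 m/s.
Rocket equation: Δv = v_e · ln(270,000/35,001.4) = 3580.7 × ln(7.714) = 3580.7 × 2.0430 ≈ 7315 m/s.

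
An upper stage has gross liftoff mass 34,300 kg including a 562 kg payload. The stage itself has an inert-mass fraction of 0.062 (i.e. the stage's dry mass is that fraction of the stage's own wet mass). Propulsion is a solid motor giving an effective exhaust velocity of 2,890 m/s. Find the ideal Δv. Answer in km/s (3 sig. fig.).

Δv ≈ 7.40 km/s

Stage wet mass = m₀ − payload = 34,300 − 562 = 33,738 kg.
Stage dry mass = ε × stage wet mass = 0.062 × 33,738 = 2,091.76 kg.
Burnout mass m_f = stage dry + payload = 2,091.76 + 562 = 2,653.76 kg.
Δv = v_e · ln(34,300/2,653.76) = 2890.0 × ln(12.93) = 2890.0 × 2.5592 ≈ 7396 m/s.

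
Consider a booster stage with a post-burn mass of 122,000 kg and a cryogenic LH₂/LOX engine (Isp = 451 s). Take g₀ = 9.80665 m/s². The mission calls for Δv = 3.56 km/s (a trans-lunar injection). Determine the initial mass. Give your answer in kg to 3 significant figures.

initial mass ≈ 273000 kg

v_e = Isp · g₀ = 451 × 9.80665 = 4422.8 m/s.
From the ideal rocket equation, m₀/m_f = exp(Δv / v_e) = exp(3560 / 4422.8) = exp(0.8049) = 2.2365.
m₀ = m_f × 2.2365 = 122,000 × 2.2365 = 272,853 kg.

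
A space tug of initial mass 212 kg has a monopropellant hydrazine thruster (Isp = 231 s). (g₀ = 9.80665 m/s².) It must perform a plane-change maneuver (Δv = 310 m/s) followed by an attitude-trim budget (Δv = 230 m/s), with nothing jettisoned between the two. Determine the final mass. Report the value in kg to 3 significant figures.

final mass ≈ 167 kg

v_e = Isp · g₀ = 231 × 9.80665 = 2265.3 m/s.
After the first burn: m = 212 × exp(−310/2265.3) = 212 × 0.87211 = 184.887 kg.
After the second burn: m = 184.887 × exp(−230/2265.3) = 184.887 × 0.90345 = 167.036 kg.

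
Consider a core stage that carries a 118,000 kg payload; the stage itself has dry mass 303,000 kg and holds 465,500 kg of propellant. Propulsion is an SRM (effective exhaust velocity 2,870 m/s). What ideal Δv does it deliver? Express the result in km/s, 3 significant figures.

Δv ≈ 2.14 km/s

m₀ = payload + dry + propellant = 118,000 + 303,000 + 465,500 = 886,500 kg.
m_f = payload + dry = 118,000 + 303,000 = 421,000 kg.
Using Δv = v_e ln(m₀/m_f): Δv = v_e · ln(m₀/m_f) = 2870.0 × ln(2.106) = 2870.0 × 0.7446 ≈ 2137.1 m/s.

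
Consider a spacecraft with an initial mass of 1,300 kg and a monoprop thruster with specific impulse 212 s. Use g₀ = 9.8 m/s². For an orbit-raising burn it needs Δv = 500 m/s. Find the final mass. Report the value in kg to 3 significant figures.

final mass ≈ 1020 kg

v_e = Isp · g₀ = 212 × 9.8 = 2077.6 m/s.
From the ideal rocket equation, m₀/m_f = exp(Δv / v_e) = exp(500 / 2077.6) = exp(0.2407) = 1.2721.
m_f = m₀ / 1.2721 = 1,300 / 1.2721 = 1,021.93 kg.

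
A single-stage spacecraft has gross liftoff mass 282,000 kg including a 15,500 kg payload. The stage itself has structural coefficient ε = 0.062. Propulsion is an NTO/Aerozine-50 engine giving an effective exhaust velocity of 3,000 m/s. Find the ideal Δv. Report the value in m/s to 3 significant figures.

Stage wet mass = m₀ − payload = 282,000 − 15,500 = 266,500 kg.
Stage dry mass = ε × stage wet mass = 0.062 × 266,500 = 16,523 kg.
Burnout mass m_f = stage dry + payload = 16,523 + 15,500 = 32,023 kg.
Δv = v_e · ln(282,000/32,023) = 3000.0 × ln(8.806) = 3000.0 × 2.1755 ≈ 6526 m/s.

Δv ≈ 6530 m/s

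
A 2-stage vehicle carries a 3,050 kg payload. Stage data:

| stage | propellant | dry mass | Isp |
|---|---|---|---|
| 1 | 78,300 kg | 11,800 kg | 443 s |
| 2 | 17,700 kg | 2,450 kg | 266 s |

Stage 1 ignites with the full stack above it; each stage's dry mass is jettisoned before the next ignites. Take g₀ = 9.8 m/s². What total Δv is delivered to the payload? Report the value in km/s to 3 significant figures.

Ignition mass of stage 1 = 78,300+11,800 + 17,700+2,450 + 3,050 = 113,300 kg.
Stage 1: m₀ = 113,300 kg, m_f = 113,300 − 78,300 = 35,000 kg; Δv = 443×9.8×ln(3.237) = 4341.4×1.1747 ≈ 5100 m/s.
Stage 2: m₀ = 23,200 kg, m_f = 23,200 − 17,700 = 5,500 kg; Δv = 266×9.8×ln(4.218) = 2606.8×1.4394 ≈ 3752 m/s.
Total Δv = 5100 + 3752 = 8852 m/s.

Δv ≈ 8.85 km/s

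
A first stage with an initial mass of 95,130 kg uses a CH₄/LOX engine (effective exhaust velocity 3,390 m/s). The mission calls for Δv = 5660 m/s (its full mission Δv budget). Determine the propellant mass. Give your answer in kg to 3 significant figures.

propellant mass ≈ 77200 kg

m₀/m_f = exp(Δv / v_e) = exp(5660 / 3390.0) = exp(1.6696) = 5.3101.
m_f = 95,130 / 5.3101 = 17,914.9 kg, so propellant = m₀ − m_f = 95,130 − 17,914.9 = 77,215.1 kg.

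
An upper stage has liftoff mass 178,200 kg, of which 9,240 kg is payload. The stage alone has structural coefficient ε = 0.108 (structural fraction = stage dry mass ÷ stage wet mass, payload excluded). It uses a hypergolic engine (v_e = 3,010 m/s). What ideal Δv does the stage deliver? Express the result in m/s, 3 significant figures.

Δv ≈ 5630 m/s

Stage wet mass = m₀ − payload = 178,200 − 9,240 = 168,960 kg.
Stage dry mass = ε × stage wet mass = 0.108 × 168,960 = 18,247.7 kg.
Burnout mass m_f = stage dry + payload = 18,247.7 + 9,240 = 27,487.7 kg.
From the ideal rocket equation, Δv = v_e · ln(178,200/27,487.7) = 3010.0 × ln(6.483) = 3010.0 × 1.8692 ≈ 5626 m/s.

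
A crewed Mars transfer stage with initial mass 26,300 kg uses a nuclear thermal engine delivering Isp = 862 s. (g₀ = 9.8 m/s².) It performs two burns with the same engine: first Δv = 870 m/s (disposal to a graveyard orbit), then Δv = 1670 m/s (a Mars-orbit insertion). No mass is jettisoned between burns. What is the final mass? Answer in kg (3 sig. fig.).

final mass ≈ 19500 kg

v_e = Isp · g₀ = 862 × 9.8 = 8447.6 m/s.
After the first burn: m = 26300 × exp(−870/8447.6) = 26300 × 0.90214 = 23,726.3 kg.
After the second burn: m = 23,726.3 × exp(−1670/8447.6) = 23,726.3 × 0.82062 = 19,470.3 kg.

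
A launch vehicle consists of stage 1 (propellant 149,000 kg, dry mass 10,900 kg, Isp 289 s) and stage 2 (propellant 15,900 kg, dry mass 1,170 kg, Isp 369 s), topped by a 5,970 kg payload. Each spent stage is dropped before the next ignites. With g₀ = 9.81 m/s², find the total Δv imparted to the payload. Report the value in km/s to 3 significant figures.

Ignition mass of stage 1 = 149,000+10,900 + 15,900+1,170 + 5,970 = 182,940 kg.
Stage 1: m₀ = 182,940 kg, m_f = 182,940 − 149,000 = 33,940 kg; Δv = 289×9.81×ln(5.39) = 2835.1×1.6846 ≈ 4776 m/s.
Stage 2: m₀ = 23,040 kg, m_f = 23,040 − 15,900 = 7,140 kg; Δv = 369×9.81×ln(3.227) = 3619.9×1.1715 ≈ 4241 m/s.
Total Δv = 4776 + 4241 = 9017 m/s.

Δv ≈ 9.02 km/s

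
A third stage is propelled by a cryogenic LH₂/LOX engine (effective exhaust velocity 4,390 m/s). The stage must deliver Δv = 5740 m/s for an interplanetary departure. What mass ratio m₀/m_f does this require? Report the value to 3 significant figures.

m₀/m_f = exp(Δv / v_e) = exp(5740 / 4390.0) = exp(1.3075) = 3.6970.

mass ratio ≈ 3.70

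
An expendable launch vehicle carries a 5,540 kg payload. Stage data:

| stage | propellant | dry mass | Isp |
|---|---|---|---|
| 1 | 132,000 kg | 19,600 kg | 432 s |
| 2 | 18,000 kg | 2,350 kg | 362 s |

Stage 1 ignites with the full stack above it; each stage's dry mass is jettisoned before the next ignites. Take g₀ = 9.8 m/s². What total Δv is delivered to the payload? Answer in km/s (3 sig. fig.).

Δv ≈ 9.98 km/s

Ignition mass of stage 1 = 132,000+19,600 + 18,000+2,350 + 5,540 = 177,490 kg.
Stage 1: m₀ = 177,490 kg, m_f = 177,490 − 132,000 = 45,490 kg; Δv = 432×9.8×ln(3.902) = 4233.6×1.3614 ≈ 5764 m/s.
Stage 2: m₀ = 25,890 kg, m_f = 25,890 − 18,000 = 7,890 kg; Δv = 362×9.8×ln(3.281) = 3547.6×1.1883 ≈ 4215 m/s.
Total Δv = 5764 + 4215 = 9979 m/s.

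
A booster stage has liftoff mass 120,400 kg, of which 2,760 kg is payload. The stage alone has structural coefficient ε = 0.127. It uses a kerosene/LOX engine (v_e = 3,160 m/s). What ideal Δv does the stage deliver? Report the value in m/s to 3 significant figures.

Δv ≈ 6060 m/s

Stage wet mass = m₀ − payload = 120,400 − 2,760 = 117,640 kg.
Stage dry mass = ε × stage wet mass = 0.127 × 117,640 = 14,940.3 kg.
Burnout mass m_f = stage dry + payload = 14,940.3 + 2,760 = 17,700.3 kg.
Δv = v_e · ln(120,400/17,700.3) = 3160.0 × ln(6.802) = 3160.0 × 1.9172 ≈ 6058 m/s.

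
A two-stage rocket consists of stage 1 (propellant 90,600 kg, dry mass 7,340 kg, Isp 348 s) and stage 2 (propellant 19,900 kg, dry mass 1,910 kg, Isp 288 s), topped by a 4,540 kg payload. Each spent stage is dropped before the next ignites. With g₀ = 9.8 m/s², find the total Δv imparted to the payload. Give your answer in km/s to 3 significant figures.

Δv ≈ 8.42 km/s

Ignition mass of stage 1 = 90,600+7,340 + 19,900+1,910 + 4,540 = 124,290 kg.
Stage 1: m₀ = 124,290 kg, m_f = 124,290 − 90,600 = 33,690 kg; Δv = 348×9.8×ln(3.689) = 3410.4×1.3054 ≈ 4452 m/s.
Stage 2: m₀ = 26,350 kg, m_f = 26,350 − 19,900 = 6,450 kg; Δv = 288×9.8×ln(4.085) = 2822.4×1.4074 ≈ 3972 m/s.
Total Δv = 4452 + 3972 = 8424 m/s.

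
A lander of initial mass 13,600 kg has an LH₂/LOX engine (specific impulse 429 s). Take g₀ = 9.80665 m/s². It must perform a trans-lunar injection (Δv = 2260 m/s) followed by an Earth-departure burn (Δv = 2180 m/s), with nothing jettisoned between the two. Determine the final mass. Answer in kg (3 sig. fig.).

v_e = Isp · g₀ = 429 × 9.80665 = 4207.1 m/s.
After the first burn: m = 13600 × exp(−2260/4207.1) = 13600 × 0.58439 = 7,947.7 kg.
After the second burn: m = 7,947.7 × exp(−2180/4207.1) = 7,947.7 × 0.59561 = 4,733.73 kg.

final mass ≈ 4730 kg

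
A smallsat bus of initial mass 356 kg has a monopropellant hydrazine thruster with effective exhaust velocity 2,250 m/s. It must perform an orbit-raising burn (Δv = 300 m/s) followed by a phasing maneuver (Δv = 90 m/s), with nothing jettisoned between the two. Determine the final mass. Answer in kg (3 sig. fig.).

final mass ≈ 299 kg

After the first burn: m = 356 × exp(−300/2250.0) = 356 × 0.87517 = 311.561 kg.
After the second burn: m = 311.561 × exp(−90/2250.0) = 311.561 × 0.96079 = 299.345 kg.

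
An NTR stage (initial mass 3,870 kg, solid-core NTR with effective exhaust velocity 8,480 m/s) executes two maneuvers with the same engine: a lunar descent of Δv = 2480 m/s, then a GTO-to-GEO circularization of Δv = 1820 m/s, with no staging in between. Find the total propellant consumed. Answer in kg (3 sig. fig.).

After the first burn: m = 3870 × exp(−2480/8480.0) = 3870 × 0.74643 = 2,888.68 kg.
After the second burn: m = 2,888.68 × exp(−1820/8480.0) = 2,888.68 × 0.80685 = 2,330.73 kg.
Total propellant = m₀ − m_final = 3870 − 2,330.73 = 1,539.27 kg.

total propellant consumed ≈ 1540 kg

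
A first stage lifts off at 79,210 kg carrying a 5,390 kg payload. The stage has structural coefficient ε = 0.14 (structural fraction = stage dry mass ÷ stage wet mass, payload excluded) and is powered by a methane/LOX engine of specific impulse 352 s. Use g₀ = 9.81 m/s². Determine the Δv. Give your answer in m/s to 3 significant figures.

Δv ≈ 5580 m/s

Stage wet mass = m₀ − payload = 79,210 − 5,390 = 73,820 kg.
Stage dry mass = ε × stage wet mass = 0.14 × 73,820 = 10,334.8 kg.
Burnout mass m_f = stage dry + payload = 10,334.8 + 5,390 = 15,724.8 kg.
v_e = Isp · g₀ = 352 × 9.81 = 3453.1 m/s.
Rocket equation: Δv = v_e · ln(79,210/15,724.8) = 3453.1 × ln(5.037) = 3453.1 × 1.6169 ≈ 5583 m/s.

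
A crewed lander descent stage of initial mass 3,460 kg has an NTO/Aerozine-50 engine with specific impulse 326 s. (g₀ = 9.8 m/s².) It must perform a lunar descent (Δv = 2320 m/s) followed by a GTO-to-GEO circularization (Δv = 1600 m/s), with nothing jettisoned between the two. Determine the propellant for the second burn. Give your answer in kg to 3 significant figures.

propellant for the second burn ≈ 659 kg

v_e = Isp · g₀ = 326 × 9.8 = 3194.8 m/s.
After the first burn: m = 3460 × exp(−2320/3194.8) = 3460 × 0.48375 = 1,673.78 kg.
After the second burn: m = 1,673.78 × exp(−1600/3194.8) = 1,673.78 × 0.60604 = 1,014.38 kg.
Second-burn propellant = 1,673.78 − 1,014.38 = 659.4 kg.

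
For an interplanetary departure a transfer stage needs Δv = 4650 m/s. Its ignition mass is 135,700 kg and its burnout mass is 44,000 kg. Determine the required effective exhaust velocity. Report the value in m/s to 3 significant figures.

v_e ≈ 4130 m/s

ln(m₀/m_f) = ln(135700/44000) = ln(3.084) = 1.1263.
v_e = Δv / ln(m₀/m_f) = 4650 / 1.1263 = 4128.7 m/s.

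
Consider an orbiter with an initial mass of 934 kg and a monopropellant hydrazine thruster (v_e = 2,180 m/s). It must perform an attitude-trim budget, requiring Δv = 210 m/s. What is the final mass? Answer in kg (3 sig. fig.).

m₀/m_f = exp(Δv / v_e) = exp(210 / 2180.0) = exp(0.0963) = 1.1011.
m_f = m₀ / 1.1011 = 934 / 1.1011 = 848.243 kg.

final mass ≈ 848 kg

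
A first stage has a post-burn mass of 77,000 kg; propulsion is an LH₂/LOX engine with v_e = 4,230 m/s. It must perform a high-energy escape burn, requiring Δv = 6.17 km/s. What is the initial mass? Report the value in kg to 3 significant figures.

By the Tsiolkovsky rocket equation, m₀/m_f = exp(Δv / v_e) = exp(6170 / 4230.0) = exp(1.4586) = 4.3001.
m₀ = m_f × 4.3001 = 77,000 × 4.3001 = 331,108 kg.

initial mass ≈ 331000 kg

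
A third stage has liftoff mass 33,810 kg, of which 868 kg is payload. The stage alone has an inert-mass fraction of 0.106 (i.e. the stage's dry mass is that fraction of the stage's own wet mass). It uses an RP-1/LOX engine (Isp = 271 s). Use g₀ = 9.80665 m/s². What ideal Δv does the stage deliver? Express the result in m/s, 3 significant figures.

Δv ≈ 5440 m/s

Stage wet mass = m₀ − payload = 33,810 − 868 = 32,942 kg.
Stage dry mass = ε × stage wet mass = 0.106 × 32,942 = 3,491.85 kg.
Burnout mass m_f = stage dry + payload = 3,491.85 + 868 = 4,359.85 kg.
v_e = Isp · g₀ = 271 × 9.80665 = 2657.6 m/s.
Δv = v_e · ln(33,810/4,359.85) = 2657.6 × ln(7.755) = 2657.6 × 2.0483 ≈ 5444 m/s.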